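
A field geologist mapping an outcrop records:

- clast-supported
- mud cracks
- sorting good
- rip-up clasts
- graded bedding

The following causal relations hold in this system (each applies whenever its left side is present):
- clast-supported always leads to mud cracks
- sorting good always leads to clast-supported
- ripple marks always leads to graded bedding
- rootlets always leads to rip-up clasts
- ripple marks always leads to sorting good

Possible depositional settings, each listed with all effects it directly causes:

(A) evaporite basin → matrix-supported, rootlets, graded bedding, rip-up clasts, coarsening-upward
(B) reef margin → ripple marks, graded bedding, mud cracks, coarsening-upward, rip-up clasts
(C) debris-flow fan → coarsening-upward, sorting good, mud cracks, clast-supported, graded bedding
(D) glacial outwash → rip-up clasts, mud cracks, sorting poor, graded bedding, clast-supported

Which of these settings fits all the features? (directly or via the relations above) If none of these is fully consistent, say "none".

Per-candidate check:
(A) evaporite basin — fails on clast-supported, mud cracks, sorting good (predicts matrix-supported, not clast-supported)
(B) reef margin — accounts for every observation (clast-supported by ripple marks → sorting good → clast-supported)
(C) debris-flow fan — clast-supported ✓; mud cracks ✓; sorting good ✓; rip-up clasts ✗; graded bedding ✓
(D) glacial outwash — fails on sorting good (predicts sorting poor, not sorting good)
(B) is the only candidate with no mismatches.

B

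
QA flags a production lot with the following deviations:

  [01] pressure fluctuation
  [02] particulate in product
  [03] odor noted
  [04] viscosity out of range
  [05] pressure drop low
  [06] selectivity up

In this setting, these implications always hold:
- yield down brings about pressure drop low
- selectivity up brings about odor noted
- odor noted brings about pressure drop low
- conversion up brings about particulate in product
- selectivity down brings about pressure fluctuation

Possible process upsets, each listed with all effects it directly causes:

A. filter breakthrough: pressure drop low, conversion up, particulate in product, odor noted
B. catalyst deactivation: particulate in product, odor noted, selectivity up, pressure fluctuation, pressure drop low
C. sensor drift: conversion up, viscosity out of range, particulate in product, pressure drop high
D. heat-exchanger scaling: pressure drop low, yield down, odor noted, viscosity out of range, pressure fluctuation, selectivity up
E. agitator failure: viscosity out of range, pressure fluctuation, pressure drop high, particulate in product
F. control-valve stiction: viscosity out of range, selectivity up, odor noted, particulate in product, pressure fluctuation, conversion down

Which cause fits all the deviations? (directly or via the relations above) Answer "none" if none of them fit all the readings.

Checking each candidate against the observations:
(A) filter breakthrough — pressure fluctuation miss; particulate in product match; odor noted match; viscosity out of range miss; pressure drop low match; selectivity up miss
(B) catalyst deactivation — pressure fluctuation match; particulate in product match; odor noted match; viscosity out of range miss; pressure drop low match; selectivity up match
(C) sensor drift — pressure fluctuation miss; particulate in product match; odor noted miss; viscosity out of range match; pressure drop low miss; selectivity up miss
(D) heat-exchanger scaling — does not account for particulate in product
(E) agitator failure — pressure fluctuation match; particulate in product match; odor noted miss; viscosity out of range match; pressure drop low miss; selectivity up miss
(F) control-valve stiction — accounts for every observation (pressure drop low by odor noted → pressure drop low)
(F) is the only candidate with no mismatches.

F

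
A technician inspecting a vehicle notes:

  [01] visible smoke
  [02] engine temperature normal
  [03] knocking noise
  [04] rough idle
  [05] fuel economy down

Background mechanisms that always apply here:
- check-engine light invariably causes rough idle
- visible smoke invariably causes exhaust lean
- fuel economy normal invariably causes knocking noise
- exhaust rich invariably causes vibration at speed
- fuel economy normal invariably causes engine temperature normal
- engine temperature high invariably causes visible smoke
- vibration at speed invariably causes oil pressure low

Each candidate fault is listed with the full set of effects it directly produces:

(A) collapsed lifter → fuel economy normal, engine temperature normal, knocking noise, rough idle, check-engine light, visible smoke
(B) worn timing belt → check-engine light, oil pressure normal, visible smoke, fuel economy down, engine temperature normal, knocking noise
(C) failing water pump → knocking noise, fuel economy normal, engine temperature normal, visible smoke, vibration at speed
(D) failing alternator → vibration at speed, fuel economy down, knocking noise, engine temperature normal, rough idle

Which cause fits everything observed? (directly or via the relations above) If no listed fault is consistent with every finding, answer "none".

B

For each candidate, compare predicted effects to what was observed:
(A) collapsed lifter — visible smoke match; engine temperature normal match; knocking noise match; rough idle match; fuel economy down miss
(B) worn timing belt — accounts for every observation (rough idle through check-engine light → rough idle)
(C) failing water pump — visible smoke match; engine temperature normal match; knocking noise match; rough idle miss; fuel economy down miss
(D) failing alternator — does not account for visible smoke
(B) is the only candidate with no mismatches.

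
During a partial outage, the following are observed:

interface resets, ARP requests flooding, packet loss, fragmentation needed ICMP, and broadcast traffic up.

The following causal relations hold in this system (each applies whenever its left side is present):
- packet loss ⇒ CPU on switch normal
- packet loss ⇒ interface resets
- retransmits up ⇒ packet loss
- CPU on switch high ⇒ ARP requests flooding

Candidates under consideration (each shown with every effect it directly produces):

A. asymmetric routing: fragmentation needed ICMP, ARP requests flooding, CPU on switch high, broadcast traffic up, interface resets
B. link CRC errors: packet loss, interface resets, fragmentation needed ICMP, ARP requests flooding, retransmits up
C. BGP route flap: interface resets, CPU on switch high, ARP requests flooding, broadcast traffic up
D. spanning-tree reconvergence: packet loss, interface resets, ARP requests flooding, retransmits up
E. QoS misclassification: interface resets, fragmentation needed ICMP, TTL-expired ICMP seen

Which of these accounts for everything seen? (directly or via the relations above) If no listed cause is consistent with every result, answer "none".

none

Testing each hypothesis:
(A) asymmetric routing — interface resets ✓; ARP requests flooding ✓; packet loss ✗; fragmentation needed ICMP ✓; broadcast traffic up ✓
(B) link CRC errors — does not account for broadcast traffic up
(C) BGP route flap — does not account for packet loss, fragmentation needed ICMP
(D) spanning-tree reconvergence — interface resets ✓; ARP requests flooding ✓; packet loss ✓; fragmentation needed ICMP ✗; broadcast traffic up ✗
(E) QoS misclassification — interface resets ✓; ARP requests flooding ✗; packet loss ✗; fragmentation needed ICMP ✓; broadcast traffic up ✗
None of the listed candidates fits everything.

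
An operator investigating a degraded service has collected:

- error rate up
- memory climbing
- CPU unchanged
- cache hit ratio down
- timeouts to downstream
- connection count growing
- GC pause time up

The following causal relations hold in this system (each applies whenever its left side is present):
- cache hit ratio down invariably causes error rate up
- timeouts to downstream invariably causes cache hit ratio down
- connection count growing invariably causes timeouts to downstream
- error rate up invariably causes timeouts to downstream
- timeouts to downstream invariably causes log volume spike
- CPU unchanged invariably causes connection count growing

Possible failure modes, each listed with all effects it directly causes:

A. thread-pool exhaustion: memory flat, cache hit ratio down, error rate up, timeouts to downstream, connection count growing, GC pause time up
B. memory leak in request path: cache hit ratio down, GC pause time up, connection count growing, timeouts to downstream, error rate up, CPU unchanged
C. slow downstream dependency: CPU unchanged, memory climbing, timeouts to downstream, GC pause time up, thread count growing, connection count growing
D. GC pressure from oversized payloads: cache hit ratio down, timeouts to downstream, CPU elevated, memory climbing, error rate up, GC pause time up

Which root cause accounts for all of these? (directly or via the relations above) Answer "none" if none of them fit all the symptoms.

For each candidate, compare predicted effects to what was observed:
(A) thread-pool exhaustion — fails on memory climbing, CPU unchanged (predicts memory flat, not memory climbing)
(B) memory leak in request path — does not account for memory climbing
(C) slow downstream dependency — error rate up ✓ (by timeouts to downstream → cache hit ratio down → error rate up); memory climbing ✓; CPU unchanged ✓; cache hit ratio down ✓ (by timeouts to downstream → cache hit ratio down); timeouts to downstream ✓; connection count growing ✓; GC pause time up ✓
(D) GC pressure from oversized payloads — error rate up ✓; memory climbing ✓; CPU unchanged ✗; cache hit ratio down ✓; timeouts to downstream ✓; connection count growing ✗; GC pause time up ✓
Only (C) is consistent with every observation.

C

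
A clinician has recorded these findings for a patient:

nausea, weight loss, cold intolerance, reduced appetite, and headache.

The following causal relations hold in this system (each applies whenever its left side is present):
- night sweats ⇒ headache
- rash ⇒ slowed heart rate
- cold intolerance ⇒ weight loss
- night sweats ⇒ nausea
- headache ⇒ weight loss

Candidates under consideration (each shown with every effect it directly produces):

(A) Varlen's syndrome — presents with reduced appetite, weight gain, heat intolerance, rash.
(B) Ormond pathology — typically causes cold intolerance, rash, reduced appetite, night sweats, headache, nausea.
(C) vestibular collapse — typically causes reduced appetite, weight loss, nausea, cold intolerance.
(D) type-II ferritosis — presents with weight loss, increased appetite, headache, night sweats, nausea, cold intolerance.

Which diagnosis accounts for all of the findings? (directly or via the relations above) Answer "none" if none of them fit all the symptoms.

B

Testing each hypothesis:
(A) Varlen's syndrome — nausea miss; weight loss miss; cold intolerance miss; reduced appetite match; headache miss
(B) Ormond pathology — nausea match; weight loss match (through headache → weight loss); cold intolerance match; reduced appetite match; headache match
(C) vestibular collapse — does not account for headache
(D) type-II ferritosis — nausea match; weight loss match; cold intolerance match; reduced appetite miss; headache match
Only (B) is consistent with every observation.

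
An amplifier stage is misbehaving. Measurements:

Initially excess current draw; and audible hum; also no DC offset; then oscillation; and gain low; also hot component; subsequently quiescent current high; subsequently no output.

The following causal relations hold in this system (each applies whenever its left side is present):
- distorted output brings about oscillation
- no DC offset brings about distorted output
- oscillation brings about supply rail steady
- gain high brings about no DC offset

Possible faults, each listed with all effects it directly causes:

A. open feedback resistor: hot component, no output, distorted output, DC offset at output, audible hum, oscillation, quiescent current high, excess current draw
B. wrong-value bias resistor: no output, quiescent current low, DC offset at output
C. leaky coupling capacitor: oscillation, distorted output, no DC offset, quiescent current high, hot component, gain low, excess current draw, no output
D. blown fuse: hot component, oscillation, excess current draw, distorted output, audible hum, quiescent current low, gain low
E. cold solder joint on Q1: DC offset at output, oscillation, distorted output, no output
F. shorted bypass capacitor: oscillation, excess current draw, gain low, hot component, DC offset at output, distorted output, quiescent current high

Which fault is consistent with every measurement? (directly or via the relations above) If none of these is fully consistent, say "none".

none

Checking each candidate against the observations:
(A) open feedback resistor — fails on no DC offset, gain low (predicts DC offset at output, not no DC offset)
(B) wrong-value bias resistor — excess current draw -; audible hum -; no DC offset -; oscillation -; gain low -; hot component -; quiescent current high -; no output +
(C) leaky coupling capacitor — excess current draw +; audible hum -; no DC offset +; oscillation +; gain low +; hot component +; quiescent current high +; no output +
(D) blown fuse — excess current draw +; audible hum +; no DC offset -; oscillation +; gain low +; hot component +; quiescent current high -; no output -
(E) cold solder joint on Q1 — fails on excess current draw, audible hum, no DC offset, gain low, hot component, quiescent current high (predicts DC offset at output, not no DC offset)
(F) shorted bypass capacitor — excess current draw +; audible hum -; no DC offset -; oscillation +; gain low +; hot component +; quiescent current high +; no output -
None of the listed candidates fits everything.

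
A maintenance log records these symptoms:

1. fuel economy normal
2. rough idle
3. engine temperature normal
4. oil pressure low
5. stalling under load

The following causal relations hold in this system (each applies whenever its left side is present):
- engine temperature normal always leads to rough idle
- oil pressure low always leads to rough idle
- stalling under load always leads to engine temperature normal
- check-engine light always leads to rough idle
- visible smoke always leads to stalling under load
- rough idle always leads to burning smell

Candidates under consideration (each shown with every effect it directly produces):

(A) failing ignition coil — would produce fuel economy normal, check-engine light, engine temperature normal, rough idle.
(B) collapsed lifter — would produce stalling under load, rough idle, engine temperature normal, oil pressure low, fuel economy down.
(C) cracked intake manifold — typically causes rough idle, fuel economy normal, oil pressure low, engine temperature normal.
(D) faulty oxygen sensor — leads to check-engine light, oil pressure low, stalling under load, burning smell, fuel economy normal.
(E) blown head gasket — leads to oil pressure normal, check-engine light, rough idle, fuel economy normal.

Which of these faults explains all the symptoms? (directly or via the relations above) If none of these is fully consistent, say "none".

Checking each candidate against the observations:
(A) failing ignition coil — fuel economy normal match; rough idle match; engine temperature normal match; oil pressure low miss; stalling under load miss
(B) collapsed lifter — fails on fuel economy normal (predicts fuel economy down, not fuel economy normal)
(C) cracked intake manifold — does not account for stalling under load
(D) faulty oxygen sensor — accounts for every observation (rough idle via oil pressure low → rough idle)
(E) blown head gasket — fuel economy normal match; rough idle match; engine temperature normal miss; oil pressure low miss; stalling under load miss
(D) alone accounts for all the evidence.

D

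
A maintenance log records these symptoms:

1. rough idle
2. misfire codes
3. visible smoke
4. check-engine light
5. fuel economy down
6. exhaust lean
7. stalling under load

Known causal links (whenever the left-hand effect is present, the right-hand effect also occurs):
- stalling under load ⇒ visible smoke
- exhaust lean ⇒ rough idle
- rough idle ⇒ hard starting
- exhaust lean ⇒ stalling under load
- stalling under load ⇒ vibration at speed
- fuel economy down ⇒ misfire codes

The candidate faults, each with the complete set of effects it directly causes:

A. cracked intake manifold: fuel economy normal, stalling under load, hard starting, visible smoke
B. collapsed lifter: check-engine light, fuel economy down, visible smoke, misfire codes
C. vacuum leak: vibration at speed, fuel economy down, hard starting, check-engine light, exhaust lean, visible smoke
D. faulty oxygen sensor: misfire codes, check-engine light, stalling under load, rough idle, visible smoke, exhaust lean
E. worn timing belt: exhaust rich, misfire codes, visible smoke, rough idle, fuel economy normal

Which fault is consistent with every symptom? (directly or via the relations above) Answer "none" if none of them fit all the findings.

C

Checking each candidate against the observations:
(A) cracked intake manifold — rough idle ✗; misfire codes ✗; visible smoke ✓; check-engine light ✗; fuel economy down ✗; exhaust lean ✗; stalling under load ✓
(B) collapsed lifter — does not account for rough idle, exhaust lean, stalling under load
(C) vacuum leak — accounts for every observation (rough idle by exhaust lean → rough idle)
(D) faulty oxygen sensor — rough idle ✓; misfire codes ✓; visible smoke ✓; check-engine light ✓; fuel economy down ✗; exhaust lean ✓; stalling under load ✓
(E) worn timing belt — fails on check-engine light, fuel economy down, exhaust lean, stalling under load (predicts fuel economy normal, not fuel economy down; predicts exhaust rich, not exhaust lean)
(C) alone accounts for all the evidence.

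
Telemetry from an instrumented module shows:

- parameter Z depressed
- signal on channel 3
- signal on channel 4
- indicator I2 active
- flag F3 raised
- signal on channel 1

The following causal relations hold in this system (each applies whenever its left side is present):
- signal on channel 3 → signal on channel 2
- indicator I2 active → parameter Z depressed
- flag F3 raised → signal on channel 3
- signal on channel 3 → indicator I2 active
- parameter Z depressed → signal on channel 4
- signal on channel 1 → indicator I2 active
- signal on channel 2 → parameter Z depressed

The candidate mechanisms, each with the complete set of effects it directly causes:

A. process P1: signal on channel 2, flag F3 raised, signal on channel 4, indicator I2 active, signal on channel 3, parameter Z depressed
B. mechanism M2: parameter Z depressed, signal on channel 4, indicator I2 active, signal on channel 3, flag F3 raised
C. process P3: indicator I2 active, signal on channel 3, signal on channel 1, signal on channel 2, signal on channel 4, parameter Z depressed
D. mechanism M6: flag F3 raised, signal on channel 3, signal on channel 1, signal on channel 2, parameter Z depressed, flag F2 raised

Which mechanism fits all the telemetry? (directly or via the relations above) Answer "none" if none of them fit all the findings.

For each candidate, compare predicted effects to what was observed:
(A) process P1 — does not account for signal on channel 1
(B) mechanism M2 — does not account for signal on channel 1
(C) process P3 — parameter Z depressed ✓; signal on channel 3 ✓; signal on channel 4 ✓; indicator I2 active ✓; flag F3 raised ✗; signal on channel 1 ✓
(D) mechanism M6 — accounts for every observation (signal on channel 4 through parameter Z depressed → signal on channel 4)
Only (D) is consistent with every observation.

D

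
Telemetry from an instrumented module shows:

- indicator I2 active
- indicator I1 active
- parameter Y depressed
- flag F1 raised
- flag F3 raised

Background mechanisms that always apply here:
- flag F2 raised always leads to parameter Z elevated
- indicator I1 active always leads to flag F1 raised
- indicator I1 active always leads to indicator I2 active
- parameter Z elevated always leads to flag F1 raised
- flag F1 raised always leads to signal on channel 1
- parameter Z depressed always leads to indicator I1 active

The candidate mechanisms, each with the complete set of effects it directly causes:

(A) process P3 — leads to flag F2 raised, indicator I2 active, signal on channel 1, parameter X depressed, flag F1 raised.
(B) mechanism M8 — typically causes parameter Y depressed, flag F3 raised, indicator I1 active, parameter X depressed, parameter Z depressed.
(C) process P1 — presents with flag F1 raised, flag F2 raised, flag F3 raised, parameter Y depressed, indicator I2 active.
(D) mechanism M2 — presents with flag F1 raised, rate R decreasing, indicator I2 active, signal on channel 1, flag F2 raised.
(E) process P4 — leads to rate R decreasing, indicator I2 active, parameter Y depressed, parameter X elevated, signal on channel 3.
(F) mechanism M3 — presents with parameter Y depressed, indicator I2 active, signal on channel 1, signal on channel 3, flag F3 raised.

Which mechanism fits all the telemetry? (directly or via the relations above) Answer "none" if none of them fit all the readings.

For each candidate, compare predicted effects to what was observed:
(A) process P3 — does not account for indicator I1 active, parameter Y depressed, flag F3 raised
(B) mechanism M8 — indicator I2 active yes (by indicator I1 active → indicator I2 active); indicator I1 active yes; parameter Y depressed yes; flag F1 raised yes (by indicator I1 active → flag F1 raised); flag F3 raised yes
(C) process P1 — does not account for indicator I1 active
(D) mechanism M2 — indicator I2 active yes; indicator I1 active NO; parameter Y depressed NO; flag F1 raised yes; flag F3 raised NO
(E) process P4 — indicator I2 active yes; indicator I1 active NO; parameter Y depressed yes; flag F1 raised NO; flag F3 raised NO
(F) mechanism M3 — indicator I2 active yes; indicator I1 active NO; parameter Y depressed yes; flag F1 raised NO; flag F3 raised yes
(B) alone accounts for all the evidence.

B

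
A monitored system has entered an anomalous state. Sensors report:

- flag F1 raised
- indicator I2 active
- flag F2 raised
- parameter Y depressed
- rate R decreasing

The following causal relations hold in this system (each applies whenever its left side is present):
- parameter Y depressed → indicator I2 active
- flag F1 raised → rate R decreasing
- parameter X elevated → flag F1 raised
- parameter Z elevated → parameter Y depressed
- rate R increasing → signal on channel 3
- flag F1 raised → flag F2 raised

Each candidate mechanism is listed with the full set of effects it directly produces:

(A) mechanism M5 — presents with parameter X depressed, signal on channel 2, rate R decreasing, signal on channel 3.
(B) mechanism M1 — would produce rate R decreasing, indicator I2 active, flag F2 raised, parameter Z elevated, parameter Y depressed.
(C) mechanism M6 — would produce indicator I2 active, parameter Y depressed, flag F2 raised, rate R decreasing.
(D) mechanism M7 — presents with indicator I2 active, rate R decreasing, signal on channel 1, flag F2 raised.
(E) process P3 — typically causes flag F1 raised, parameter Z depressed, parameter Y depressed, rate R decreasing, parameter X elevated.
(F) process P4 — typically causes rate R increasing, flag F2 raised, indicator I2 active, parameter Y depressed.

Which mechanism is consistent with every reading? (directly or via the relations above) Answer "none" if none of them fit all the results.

E

Testing each hypothesis:
(A) mechanism M5 — does not account for flag F1 raised, indicator I2 active, flag F2 raised, parameter Y depressed
(B) mechanism M1 — flag F1 raised -; indicator I2 active +; flag F2 raised +; parameter Y depressed +; rate R decreasing +
(C) mechanism M6 — does not account for flag F1 raised
(D) mechanism M7 — does not account for flag F1 raised, parameter Y depressed
(E) process P3 — accounts for every observation (indicator I2 active via parameter Y depressed → indicator I2 active)
(F) process P4 — fails on flag F1 raised, rate R decreasing (predicts rate R increasing, not rate R decreasing)
(E) alone accounts for all the evidence.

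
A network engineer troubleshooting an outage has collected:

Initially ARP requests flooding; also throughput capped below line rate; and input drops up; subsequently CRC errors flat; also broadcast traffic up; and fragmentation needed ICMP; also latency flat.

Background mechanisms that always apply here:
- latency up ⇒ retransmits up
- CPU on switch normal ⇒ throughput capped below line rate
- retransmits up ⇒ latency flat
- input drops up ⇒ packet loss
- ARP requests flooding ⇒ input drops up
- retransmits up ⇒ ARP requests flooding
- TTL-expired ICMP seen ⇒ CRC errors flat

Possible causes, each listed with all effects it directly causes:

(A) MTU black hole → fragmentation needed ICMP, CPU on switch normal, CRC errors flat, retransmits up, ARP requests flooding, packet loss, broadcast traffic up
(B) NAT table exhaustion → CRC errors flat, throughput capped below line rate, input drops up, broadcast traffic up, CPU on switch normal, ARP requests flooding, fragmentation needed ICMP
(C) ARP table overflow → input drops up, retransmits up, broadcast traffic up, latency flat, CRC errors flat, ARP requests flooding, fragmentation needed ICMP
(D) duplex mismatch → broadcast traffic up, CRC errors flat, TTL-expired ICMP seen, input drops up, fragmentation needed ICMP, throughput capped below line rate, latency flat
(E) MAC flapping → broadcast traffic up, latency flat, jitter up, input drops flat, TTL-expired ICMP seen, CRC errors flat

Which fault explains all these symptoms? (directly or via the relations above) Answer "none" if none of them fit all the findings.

Per-candidate check:
(A) MTU black hole — ARP requests flooding match; throughput capped below line rate match (through CPU on switch normal → throughput capped below line rate); input drops up match (through ARP requests flooding → input drops up); CRC errors flat match; broadcast traffic up match; fragmentation needed ICMP match; latency flat match (through retransmits up → latency flat)
(B) NAT table exhaustion — does not account for latency flat
(C) ARP table overflow — does not account for throughput capped below line rate
(D) duplex mismatch — does not account for ARP requests flooding
(E) MAC flapping — ARP requests flooding miss; throughput capped below line rate miss; input drops up miss; CRC errors flat match; broadcast traffic up match; fragmentation needed ICMP miss; latency flat match
(A) is the only candidate with no mismatches.

A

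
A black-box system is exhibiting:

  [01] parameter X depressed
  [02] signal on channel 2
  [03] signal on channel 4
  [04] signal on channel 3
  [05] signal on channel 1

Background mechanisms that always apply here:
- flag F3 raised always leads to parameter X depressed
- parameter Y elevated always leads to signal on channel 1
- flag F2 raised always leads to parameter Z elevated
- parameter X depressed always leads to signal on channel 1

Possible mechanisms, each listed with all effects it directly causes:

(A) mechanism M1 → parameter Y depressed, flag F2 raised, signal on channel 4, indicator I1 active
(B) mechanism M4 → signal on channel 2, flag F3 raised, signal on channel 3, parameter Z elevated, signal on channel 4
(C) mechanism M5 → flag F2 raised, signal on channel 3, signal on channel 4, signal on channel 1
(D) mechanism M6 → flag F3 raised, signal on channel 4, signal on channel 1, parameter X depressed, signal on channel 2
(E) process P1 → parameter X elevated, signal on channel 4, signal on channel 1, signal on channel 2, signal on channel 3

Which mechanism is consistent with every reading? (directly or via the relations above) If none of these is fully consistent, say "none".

Testing each hypothesis:
(A) mechanism M1 — parameter X depressed ✗; signal on channel 2 ✗; signal on channel 4 ✓; signal on channel 3 ✗; signal on channel 1 ✗
(B) mechanism M4 — parameter X depressed ✓ (by flag F3 raised → parameter X depressed); signal on channel 2 ✓; signal on channel 4 ✓; signal on channel 3 ✓; signal on channel 1 ✓ (by flag F3 raised → parameter X depressed → signal on channel 1)
(C) mechanism M5 — parameter X depressed ✗; signal on channel 2 ✗; signal on channel 4 ✓; signal on channel 3 ✓; signal on channel 1 ✓
(D) mechanism M6 — does not account for signal on channel 3
(E) process P1 — parameter X depressed ✗; signal on channel 2 ✓; signal on channel 4 ✓; signal on channel 3 ✓; signal on channel 1 ✓
(B) alone accounts for all the evidence.

B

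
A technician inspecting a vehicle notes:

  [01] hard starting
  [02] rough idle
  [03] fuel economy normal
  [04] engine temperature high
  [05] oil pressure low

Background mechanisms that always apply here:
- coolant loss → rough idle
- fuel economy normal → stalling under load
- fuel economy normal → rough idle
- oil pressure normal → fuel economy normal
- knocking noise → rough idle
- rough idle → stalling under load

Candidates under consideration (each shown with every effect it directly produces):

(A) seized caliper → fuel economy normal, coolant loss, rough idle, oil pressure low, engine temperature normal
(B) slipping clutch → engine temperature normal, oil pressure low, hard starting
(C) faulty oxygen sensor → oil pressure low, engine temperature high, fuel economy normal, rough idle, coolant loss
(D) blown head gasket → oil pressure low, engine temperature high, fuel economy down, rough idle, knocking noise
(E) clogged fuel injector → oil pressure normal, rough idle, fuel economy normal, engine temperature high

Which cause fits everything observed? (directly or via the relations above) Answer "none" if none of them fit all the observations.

none

Per-candidate check:
(A) seized caliper — hard starting NO; rough idle yes; fuel economy normal yes; engine temperature high NO; oil pressure low yes
(B) slipping clutch — fails on rough idle, fuel economy normal, engine temperature high (predicts engine temperature normal, not engine temperature high)
(C) faulty oxygen sensor — does not account for hard starting
(D) blown head gasket — hard starting NO; rough idle yes; fuel economy normal NO; engine temperature high yes; oil pressure low yes
(E) clogged fuel injector — hard starting NO; rough idle yes; fuel economy normal yes; engine temperature high yes; oil pressure low NO
None of the listed candidates fits everything.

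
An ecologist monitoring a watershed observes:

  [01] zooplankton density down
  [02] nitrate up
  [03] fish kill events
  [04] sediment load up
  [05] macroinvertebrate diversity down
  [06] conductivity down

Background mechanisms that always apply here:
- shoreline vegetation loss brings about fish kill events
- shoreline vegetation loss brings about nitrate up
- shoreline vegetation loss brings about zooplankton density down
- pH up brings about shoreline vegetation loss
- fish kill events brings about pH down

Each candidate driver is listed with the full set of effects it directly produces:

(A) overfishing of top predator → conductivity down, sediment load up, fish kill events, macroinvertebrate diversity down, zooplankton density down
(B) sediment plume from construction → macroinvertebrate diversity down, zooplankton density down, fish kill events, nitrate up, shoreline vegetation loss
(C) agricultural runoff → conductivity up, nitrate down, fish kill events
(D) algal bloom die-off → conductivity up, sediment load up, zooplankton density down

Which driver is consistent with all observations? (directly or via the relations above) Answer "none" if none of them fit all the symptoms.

none

For each candidate, compare predicted effects to what was observed:
(A) overfishing of top predator — zooplankton density down +; nitrate up -; fish kill events +; sediment load up +; macroinvertebrate diversity down +; conductivity down +
(B) sediment plume from construction — zooplankton density down +; nitrate up +; fish kill events +; sediment load up -; macroinvertebrate diversity down +; conductivity down -
(C) agricultural runoff — zooplankton density down -; nitrate up -; fish kill events +; sediment load up -; macroinvertebrate diversity down -; conductivity down -
(D) algal bloom die-off — fails on nitrate up, fish kill events, macroinvertebrate diversity down, conductivity down (predicts conductivity up, not conductivity down)
Every candidate fails on at least one observation.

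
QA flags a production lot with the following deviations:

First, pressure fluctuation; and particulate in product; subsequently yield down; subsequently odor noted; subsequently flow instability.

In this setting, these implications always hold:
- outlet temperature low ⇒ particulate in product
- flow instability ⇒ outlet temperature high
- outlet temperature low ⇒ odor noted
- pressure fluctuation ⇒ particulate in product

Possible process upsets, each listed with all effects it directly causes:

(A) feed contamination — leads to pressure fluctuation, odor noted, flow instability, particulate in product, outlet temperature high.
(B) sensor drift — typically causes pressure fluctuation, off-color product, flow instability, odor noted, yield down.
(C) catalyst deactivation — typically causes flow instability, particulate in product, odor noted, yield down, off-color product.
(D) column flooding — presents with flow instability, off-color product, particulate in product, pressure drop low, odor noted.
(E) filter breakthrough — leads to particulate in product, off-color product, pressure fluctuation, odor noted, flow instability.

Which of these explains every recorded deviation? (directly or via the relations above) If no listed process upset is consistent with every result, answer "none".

B

Testing each hypothesis:
(A) feed contamination — does not account for yield down
(B) sensor drift — pressure fluctuation yes; particulate in product yes (by pressure fluctuation → particulate in product); yield down yes; odor noted yes; flow instability yes
(C) catalyst deactivation — pressure fluctuation NO; particulate in product yes; yield down yes; odor noted yes; flow instability yes
(D) column flooding — does not account for pressure fluctuation, yield down
(E) filter breakthrough — pressure fluctuation yes; particulate in product yes; yield down NO; odor noted yes; flow instability yes
(B) is the only candidate with no mismatches.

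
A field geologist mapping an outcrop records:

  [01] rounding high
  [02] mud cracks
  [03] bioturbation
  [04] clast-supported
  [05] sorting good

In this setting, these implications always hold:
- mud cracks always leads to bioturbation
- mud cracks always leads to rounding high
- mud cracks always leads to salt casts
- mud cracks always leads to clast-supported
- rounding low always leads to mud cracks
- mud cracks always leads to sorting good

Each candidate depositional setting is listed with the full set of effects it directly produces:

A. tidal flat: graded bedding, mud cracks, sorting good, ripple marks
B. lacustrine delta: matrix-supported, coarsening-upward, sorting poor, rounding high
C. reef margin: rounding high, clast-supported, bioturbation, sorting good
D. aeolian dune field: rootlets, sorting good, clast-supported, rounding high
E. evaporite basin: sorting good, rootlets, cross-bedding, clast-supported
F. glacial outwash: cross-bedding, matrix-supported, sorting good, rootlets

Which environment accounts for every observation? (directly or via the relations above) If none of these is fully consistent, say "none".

For each candidate, compare predicted effects to what was observed:
(A) tidal flat — accounts for every observation (rounding high by mud cracks → rounding high)
(B) lacustrine delta — fails on mud cracks, bioturbation, clast-supported, sorting good (predicts matrix-supported, not clast-supported; predicts sorting poor, not sorting good)
(C) reef margin — rounding high +; mud cracks -; bioturbation +; clast-supported +; sorting good +
(D) aeolian dune field — rounding high +; mud cracks -; bioturbation -; clast-supported +; sorting good +
(E) evaporite basin — rounding high -; mud cracks -; bioturbation -; clast-supported +; sorting good +
(F) glacial outwash — rounding high -; mud cracks -; bioturbation -; clast-supported -; sorting good +
Only (A) is consistent with every observation.

A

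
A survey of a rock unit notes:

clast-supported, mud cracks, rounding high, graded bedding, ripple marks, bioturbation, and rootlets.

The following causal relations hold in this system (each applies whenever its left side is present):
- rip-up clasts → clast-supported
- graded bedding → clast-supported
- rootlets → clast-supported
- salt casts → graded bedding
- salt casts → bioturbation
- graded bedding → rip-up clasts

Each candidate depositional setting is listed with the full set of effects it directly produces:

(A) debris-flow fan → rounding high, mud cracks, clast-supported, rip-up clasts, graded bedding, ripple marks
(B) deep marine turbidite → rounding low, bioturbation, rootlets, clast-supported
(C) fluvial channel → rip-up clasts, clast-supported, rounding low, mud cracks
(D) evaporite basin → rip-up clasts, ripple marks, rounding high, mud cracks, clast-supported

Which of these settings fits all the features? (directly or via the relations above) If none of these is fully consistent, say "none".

Checking each candidate against the observations:
(A) debris-flow fan — clast-supported yes; mud cracks yes; rounding high yes; graded bedding yes; ripple marks yes; bioturbation NO; rootlets NO
(B) deep marine turbidite — fails on mud cracks, rounding high, graded bedding, ripple marks (predicts rounding low, not rounding high)
(C) fluvial channel — clast-supported yes; mud cracks yes; rounding high NO; graded bedding NO; ripple marks NO; bioturbation NO; rootlets NO
(D) evaporite basin — clast-supported yes; mud cracks yes; rounding high yes; graded bedding NO; ripple marks yes; bioturbation NO; rootlets NO
None of the listed candidates fits everything.

none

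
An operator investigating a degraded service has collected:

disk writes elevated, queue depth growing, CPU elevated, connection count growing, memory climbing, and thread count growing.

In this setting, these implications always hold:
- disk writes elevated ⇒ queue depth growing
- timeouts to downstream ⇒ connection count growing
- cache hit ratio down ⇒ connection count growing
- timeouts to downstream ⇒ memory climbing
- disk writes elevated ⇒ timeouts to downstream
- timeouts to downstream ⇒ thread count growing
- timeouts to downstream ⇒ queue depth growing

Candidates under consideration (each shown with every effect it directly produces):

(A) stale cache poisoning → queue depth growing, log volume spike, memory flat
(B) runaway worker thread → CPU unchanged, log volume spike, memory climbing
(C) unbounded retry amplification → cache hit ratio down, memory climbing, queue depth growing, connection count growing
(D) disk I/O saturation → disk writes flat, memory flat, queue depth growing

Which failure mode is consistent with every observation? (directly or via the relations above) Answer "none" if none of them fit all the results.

Testing each hypothesis:
(A) stale cache poisoning — disk writes elevated NO; queue depth growing yes; CPU elevated NO; connection count growing NO; memory climbing NO; thread count growing NO
(B) runaway worker thread — fails on disk writes elevated, queue depth growing, CPU elevated, connection count growing, thread count growing (predicts CPU unchanged, not CPU elevated)
(C) unbounded retry amplification — does not account for disk writes elevated, CPU elevated, thread count growing
(D) disk I/O saturation — fails on disk writes elevated, CPU elevated, connection count growing, memory climbing, thread count growing (predicts disk writes flat, not disk writes elevated; predicts memory flat, not memory climbing)
None of the listed candidates fits everything.

none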